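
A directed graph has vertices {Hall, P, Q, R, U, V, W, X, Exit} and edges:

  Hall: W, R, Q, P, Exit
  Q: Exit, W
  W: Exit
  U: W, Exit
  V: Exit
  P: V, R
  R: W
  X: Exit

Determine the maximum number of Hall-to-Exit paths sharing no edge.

Assign every edge capacity 1; by Menger, the answer equals the max flow.
Path Hall→Exit (+1); total 1.
Path Hall→Q→Exit (+1); total 2.
Path Hall→W→Exit (+1); total 3.
Path Hall→P→V→Exit (+1); total 4.
No residual Hall→Exit path; max flow = 4.
Certifying cut of size 4: {Hall→Exit, Hall→P, Hall→Q, W→Exit}.

4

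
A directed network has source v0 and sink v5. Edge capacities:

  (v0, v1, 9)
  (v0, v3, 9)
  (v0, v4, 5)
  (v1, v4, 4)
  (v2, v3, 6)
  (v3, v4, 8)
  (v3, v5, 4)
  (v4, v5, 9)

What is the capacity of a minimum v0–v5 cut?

Augment v0→v3→v5: bottleneck 4, flow now 4.
Augment v0→v4→v5: bottleneck 5, flow now 9.
Augment v0→v1→v4→v5: bottleneck 4, flow now 13.
No augmenting path remains; maximum flow = 13.
By max-flow min-cut, the minimum cut capacity equals the max flow.
In the residual graph, reachable from v0: {v0, v1, v3, v4}.
Min-cut edges: v3→v5 (4), v4→v5 (9); capacity 4 + 9 = 13.

13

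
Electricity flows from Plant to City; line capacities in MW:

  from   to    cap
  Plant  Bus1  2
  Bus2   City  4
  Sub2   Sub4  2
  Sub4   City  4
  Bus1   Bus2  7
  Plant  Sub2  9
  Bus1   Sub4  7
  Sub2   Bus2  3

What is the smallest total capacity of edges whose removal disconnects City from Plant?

7

Augment Plant→Bus1→Sub4→City: bottleneck 2, flow now 2.
Augment Plant→Sub2→Sub4→City: bottleneck 2, flow now 4.
Augment Plant→Sub2→Bus2→City: bottleneck 3, flow now 7.
No augmenting path remains; maximum flow = 7.
By max-flow min-cut, the minimum cut capacity equals the max flow.
In the residual graph, reachable from Plant: {Plant, Sub2}.
Min-cut edges: Plant→Bus1 (2), Sub2→Sub4 (2), Sub2→Bus2 (3); capacity 2 + 2 + 3 = 7.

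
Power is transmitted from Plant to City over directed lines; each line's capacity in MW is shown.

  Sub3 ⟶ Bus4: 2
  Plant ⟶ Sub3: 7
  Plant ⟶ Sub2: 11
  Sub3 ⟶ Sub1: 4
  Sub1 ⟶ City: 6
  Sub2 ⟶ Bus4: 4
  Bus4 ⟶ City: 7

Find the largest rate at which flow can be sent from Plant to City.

Augment Plant→Sub3→Bus4→City: bottleneck 2, flow now 2.
Augment Plant→Sub3→Sub1→City: bottleneck 4, flow now 6.
Augment Plant→Sub2→Bus4→City: bottleneck 4, flow now 10.
No augmenting path remains; maximum flow = 10.
In the residual graph, reachable from Plant: {Plant, Sub3, Sub2}.
Min-cut edges: Sub3→Bus4 (2), Sub3→Sub1 (4), Sub2→Bus4 (4); capacity 2 + 4 + 4 = 10.
This cut is saturated, so no flow can exceed 10.

10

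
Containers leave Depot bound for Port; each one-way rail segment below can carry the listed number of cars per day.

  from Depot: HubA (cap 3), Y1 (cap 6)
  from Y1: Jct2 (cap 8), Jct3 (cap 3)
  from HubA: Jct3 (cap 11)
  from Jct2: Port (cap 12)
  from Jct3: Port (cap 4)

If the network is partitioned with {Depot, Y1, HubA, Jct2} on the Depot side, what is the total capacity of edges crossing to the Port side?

26

Edges leaving {Depot, Y1, HubA, Jct2}: Y1→Jct3 (3), HubA→Jct3 (11), Jct2→Port (12).
Cut capacity = 3 + 11 + 12 = 26.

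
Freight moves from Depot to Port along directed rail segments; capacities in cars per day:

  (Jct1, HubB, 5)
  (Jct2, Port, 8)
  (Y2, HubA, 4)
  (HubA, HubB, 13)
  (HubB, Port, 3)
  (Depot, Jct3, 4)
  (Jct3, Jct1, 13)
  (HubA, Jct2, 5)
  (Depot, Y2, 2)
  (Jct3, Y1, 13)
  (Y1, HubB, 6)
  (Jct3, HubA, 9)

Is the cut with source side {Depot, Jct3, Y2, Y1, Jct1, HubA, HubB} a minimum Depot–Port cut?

No — its capacity is 8, but the minimum cut has capacity 6.

Given cut capacity: 5 + 3 = 8.
Augment Depot→Jct3→Y1→HubB→Port: bottleneck 3, flow now 3.
Augment Depot→Jct3→HubA→Jct2→Port: bottleneck 1, flow now 4.
Augment Depot→Y2→HubA→Jct2→Port: bottleneck 2, flow now 6.
No augmenting path remains; maximum flow = 6.
In the residual graph, reachable from Depot: {Depot}.
Min-cut edges: Depot→Jct3 (4), Depot→Y2 (2); capacity 4 + 2 = 6.
Cut capacity 8 exceeds the max flow 6, so it is not minimum.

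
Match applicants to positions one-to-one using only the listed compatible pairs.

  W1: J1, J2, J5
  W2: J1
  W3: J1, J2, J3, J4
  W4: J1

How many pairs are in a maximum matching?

Unit-capacity flow: source→left, listed edges, right→sink; max matching = max flow.
Augmenting path W1→J1 (+1); matched 1.
Augmenting path W3→J2 (+1); matched 2.
Augmenting path W2→J1→W1→J5 (+1); matched 3.
No augmenting path remains; maximum matching = 3.
König certificate: {W1, W3, J1} is a vertex cover of size 3 (every listed pair touches it), so no matching can be larger.

3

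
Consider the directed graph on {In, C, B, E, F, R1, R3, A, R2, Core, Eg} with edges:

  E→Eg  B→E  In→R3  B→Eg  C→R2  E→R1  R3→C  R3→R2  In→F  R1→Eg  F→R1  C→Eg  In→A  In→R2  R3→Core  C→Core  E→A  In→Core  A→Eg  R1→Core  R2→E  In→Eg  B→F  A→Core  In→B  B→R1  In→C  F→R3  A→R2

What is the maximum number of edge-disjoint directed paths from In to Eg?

Assign every edge capacity 1; by Menger, the answer equals the max flow.
Path In→Eg (+1); total 1.
Path In→C→Eg (+1); total 2.
Path In→B→Eg (+1); total 3.
Path In→A→Eg (+1); total 4.
Path In→F→R1→Eg (+1); total 5.
Path In→R2→E→Eg (+1); total 6.
No residual In→Eg path; max flow = 6.
Certifying cut of size 6: {C→Eg, In→A, In→B, In→Eg, In→F, R2→E}.

6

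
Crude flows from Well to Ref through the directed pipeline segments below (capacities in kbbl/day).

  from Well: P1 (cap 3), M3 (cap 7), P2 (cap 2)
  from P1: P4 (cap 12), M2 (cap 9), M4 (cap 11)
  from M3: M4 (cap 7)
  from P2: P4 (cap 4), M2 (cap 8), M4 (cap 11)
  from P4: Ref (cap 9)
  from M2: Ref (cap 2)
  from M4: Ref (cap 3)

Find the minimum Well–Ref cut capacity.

Augment Well→P1→P4→Ref: bottleneck 3, flow now 3.
Augment Well→M3→M4→Ref: bottleneck 3, flow now 6.
Augment Well→P2→P4→Ref: bottleneck 2, flow now 8.
No augmenting path remains; maximum flow = 8.
By max-flow min-cut, the minimum cut capacity equals the max flow.
In the residual graph, reachable from Well: {Well, M3, M4}.
Min-cut edges: Well→P1 (3), Well→P2 (2), M4→Ref (3); capacity 3 + 2 + 3 = 8.

8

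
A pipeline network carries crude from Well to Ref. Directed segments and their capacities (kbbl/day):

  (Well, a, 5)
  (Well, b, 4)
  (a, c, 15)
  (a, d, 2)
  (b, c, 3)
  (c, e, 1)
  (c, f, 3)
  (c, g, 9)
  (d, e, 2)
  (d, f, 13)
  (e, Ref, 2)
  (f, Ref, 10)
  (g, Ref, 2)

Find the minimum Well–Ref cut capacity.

Augment Well→a→c→e→Ref: bottleneck 1, flow now 1.
Augment Well→a→c→f→Ref: bottleneck 3, flow now 4.
Augment Well→a→c→g→Ref: bottleneck 1, flow now 5.
Augment Well→b→c→g→Ref: bottleneck 1, flow now 6.
Augment Well→b→c→a→d→e→Ref: bottleneck 1, flow now 7. (uses reverse residual edge)
Augment Well→b→c→a→d→f→Ref: bottleneck 1, flow now 8. (uses reverse residual edge)
No augmenting path remains; maximum flow = 8.
By max-flow min-cut, the minimum cut capacity equals the max flow.
In the residual graph, reachable from Well: {Well, b}.
Min-cut edges: Well→a (5), b→c (3); capacity 5 + 3 = 8.

8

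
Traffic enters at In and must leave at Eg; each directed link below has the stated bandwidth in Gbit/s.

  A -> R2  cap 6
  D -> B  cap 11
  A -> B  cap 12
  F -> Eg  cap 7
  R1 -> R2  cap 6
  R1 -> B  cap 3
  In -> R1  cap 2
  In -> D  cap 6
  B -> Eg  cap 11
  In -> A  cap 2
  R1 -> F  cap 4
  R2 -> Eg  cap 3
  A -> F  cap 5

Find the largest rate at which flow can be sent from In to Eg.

10

Augment In→R1→F→Eg: bottleneck 2, flow now 2.
Augment In→A→F→Eg: bottleneck 2, flow now 4.
Augment In→D→B→Eg: bottleneck 6, flow now 10.
No augmenting path remains; maximum flow = 10.
In the residual graph, reachable from In: {In}.
Min-cut edges: In→R1 (2), In→A (2), In→D (6); capacity 2 + 2 + 6 = 10.
This cut is saturated, so no flow can exceed 10.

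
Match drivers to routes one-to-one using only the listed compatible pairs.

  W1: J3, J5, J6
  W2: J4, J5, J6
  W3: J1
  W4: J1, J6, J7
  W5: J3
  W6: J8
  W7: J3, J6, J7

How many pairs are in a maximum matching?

7

Unit-capacity flow: source→left, listed edges, right→sink; max matching = max flow.
Augmenting path W1→J3 (+1); matched 1.
Augmenting path W2→J4 (+1); matched 2.
Augmenting path W3→J1 (+1); matched 3.
Augmenting path W4→J6 (+1); matched 4.
Augmenting path W6→J8 (+1); matched 5.
Augmenting path W7→J7 (+1); matched 6.
Augmenting path W5→J3→W1→J5 (+1); matched 7.
No augmenting path remains; maximum matching = 7.
König certificate: {W1, W2, W3, W4, W5, W6, W7} is a vertex cover of size 7 (every listed pair touches it), so no matching can be larger.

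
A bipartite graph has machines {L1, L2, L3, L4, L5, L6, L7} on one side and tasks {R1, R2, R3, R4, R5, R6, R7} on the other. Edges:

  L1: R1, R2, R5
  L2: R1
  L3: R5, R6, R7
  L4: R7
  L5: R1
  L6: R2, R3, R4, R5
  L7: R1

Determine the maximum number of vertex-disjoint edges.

Unit-capacity flow: source→left, listed edges, right→sink; max matching = max flow.
Augmenting path L1→R1 (+1); matched 1.
Augmenting path L3→R5 (+1); matched 2.
Augmenting path L4→R7 (+1); matched 3.
Augmenting path L6→R2 (+1); matched 4.
Augmenting path L2→R1→L1→R2→L6→R3 (+1); matched 5.
No augmenting path remains; maximum matching = 5.
König certificate: {L1, L3, L4, L6, R1} is a vertex cover of size 5 (every listed pair touches it), so no matching can be larger.

5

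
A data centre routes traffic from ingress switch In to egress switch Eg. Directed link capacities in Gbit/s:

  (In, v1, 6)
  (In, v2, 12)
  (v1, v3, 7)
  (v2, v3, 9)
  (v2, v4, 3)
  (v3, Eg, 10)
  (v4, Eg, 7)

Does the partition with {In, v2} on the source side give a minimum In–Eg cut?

Given cut capacity: 6 + 9 + 3 = 18.
Augment In→v1→v3→Eg: bottleneck 6, flow now 6.
Augment In→v2→v3→Eg: bottleneck 4, flow now 10.
Augment In→v2→v4→Eg: bottleneck 3, flow now 13.
No augmenting path remains; maximum flow = 13.
In the residual graph, reachable from In: {In, v1, v2, v3}.
Min-cut edges: v2→v4 (3), v3→Eg (10); capacity 3 + 10 = 13.
Cut capacity 18 exceeds the max flow 13, so it is not minimum.

No — its capacity is 18, but the minimum cut has capacity 13.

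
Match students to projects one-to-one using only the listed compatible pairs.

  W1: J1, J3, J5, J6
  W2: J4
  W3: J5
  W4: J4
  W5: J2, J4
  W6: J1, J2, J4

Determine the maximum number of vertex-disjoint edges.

5

Unit-capacity flow: source→left, listed edges, right→sink; max matching = max flow.
Augmenting path W1→J1 (+1); matched 1.
Augmenting path W2→J4 (+1); matched 2.
Augmenting path W3→J5 (+1); matched 3.
Augmenting path W5→J2 (+1); matched 4.
Augmenting path W6→J1→W1→J3 (+1); matched 5.
No augmenting path remains; maximum matching = 5.
König certificate: {W1, W3, W5, W6, J4} is a vertex cover of size 5 (every listed pair touches it), so no matching can be larger.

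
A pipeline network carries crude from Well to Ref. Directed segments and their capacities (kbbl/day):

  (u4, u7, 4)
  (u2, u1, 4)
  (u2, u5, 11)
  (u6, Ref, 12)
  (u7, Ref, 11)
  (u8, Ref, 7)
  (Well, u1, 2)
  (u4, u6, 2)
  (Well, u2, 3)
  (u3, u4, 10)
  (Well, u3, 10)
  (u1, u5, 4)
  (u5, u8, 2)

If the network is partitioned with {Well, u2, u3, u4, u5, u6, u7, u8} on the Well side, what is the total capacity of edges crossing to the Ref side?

Edges leaving {Well, u2, u3, u4, u5, u6, u7, u8}: Well→u1 (2), u2→u1 (4), u6→Ref (12), u7→Ref (11), u8→Ref (7).
Cut capacity = 2 + 4 + 12 + 11 + 7 = 36.

36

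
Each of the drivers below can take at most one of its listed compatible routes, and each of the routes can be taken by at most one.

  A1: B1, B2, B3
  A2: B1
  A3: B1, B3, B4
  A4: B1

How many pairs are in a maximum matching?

3

Unit-capacity flow: source→left, listed edges, right→sink; max matching = max flow.
Augmenting path A1→B1 (+1); matched 1.
Augmenting path A3→B3 (+1); matched 2.
Augmenting path A2→B1→A1→B2 (+1); matched 3.
No augmenting path remains; maximum matching = 3.
König certificate: {A1, A3, B1} is a vertex cover of size 3 (every listed pair touches it), so no matching can be larger.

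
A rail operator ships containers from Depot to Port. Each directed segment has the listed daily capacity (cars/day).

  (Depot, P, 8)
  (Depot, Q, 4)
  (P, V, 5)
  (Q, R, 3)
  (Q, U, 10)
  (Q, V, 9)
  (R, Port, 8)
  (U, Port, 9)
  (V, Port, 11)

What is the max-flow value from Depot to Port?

Augment Depot→P→V→Port: bottleneck 5, flow now 5.
Augment Depot→Q→R→Port: bottleneck 3, flow now 8.
Augment Depot→Q→U→Port: bottleneck 1, flow now 9.
No augmenting path remains; maximum flow = 9.
In the residual graph, reachable from Depot: {Depot, P}.
Min-cut edges: Depot→Q (4), P→V (5); capacity 4 + 5 = 9.
This cut is saturated, so no flow can exceed 9.

9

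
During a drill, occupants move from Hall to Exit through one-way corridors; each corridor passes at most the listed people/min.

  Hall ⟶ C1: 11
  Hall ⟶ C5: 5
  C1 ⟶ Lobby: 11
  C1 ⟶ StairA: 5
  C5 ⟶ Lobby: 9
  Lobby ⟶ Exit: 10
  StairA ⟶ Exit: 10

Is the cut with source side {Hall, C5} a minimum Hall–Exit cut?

No — its capacity is 20, but the minimum cut has capacity 15.

Given cut capacity: 11 + 9 = 20.
Augment Hall→C1→Lobby→Exit: bottleneck 10, flow now 10.
Augment Hall→C1→StairA→Exit: bottleneck 1, flow now 11.
Augment Hall→C5→Lobby→C1→StairA→Exit: bottleneck 4, flow now 15. (uses reverse residual edge)
No augmenting path remains; maximum flow = 15.
In the residual graph, reachable from Hall: {Hall, C1, C5, Lobby}.
Min-cut edges: C1→StairA (5), Lobby→Exit (10); capacity 5 + 10 = 15.
Cut capacity 20 exceeds the max flow 15, so it is not minimum.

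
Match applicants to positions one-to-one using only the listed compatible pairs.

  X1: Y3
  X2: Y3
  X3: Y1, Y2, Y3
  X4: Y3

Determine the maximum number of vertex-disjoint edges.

Unit-capacity flow: source→left, listed edges, right→sink; max matching = max flow.
Augmenting path X1→Y3 (+1); matched 1.
Augmenting path X3→Y1 (+1); matched 2.
No augmenting path remains; maximum matching = 2.
König certificate: {X3, Y3} is a vertex cover of size 2 (every listed pair touches it), so no matching can be larger.

2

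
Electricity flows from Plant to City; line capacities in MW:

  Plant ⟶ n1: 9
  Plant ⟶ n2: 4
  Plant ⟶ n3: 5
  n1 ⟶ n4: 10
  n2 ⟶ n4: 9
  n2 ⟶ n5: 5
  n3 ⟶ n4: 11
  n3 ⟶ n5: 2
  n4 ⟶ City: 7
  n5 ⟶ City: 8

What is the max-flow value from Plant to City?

Augment Plant→n1→n4→City: bottleneck 7, flow now 7.
Augment Plant→n2→n5→City: bottleneck 4, flow now 11.
Augment Plant→n3→n5→City: bottleneck 2, flow now 13.
No augmenting path remains; maximum flow = 13.
In the residual graph, reachable from Plant: {Plant, n1, n3, n4}.
Min-cut edges: Plant→n2 (4), n3→n5 (2), n4→City (7); capacity 4 + 2 + 7 = 13.
This cut is saturated, so no flow can exceed 13.

13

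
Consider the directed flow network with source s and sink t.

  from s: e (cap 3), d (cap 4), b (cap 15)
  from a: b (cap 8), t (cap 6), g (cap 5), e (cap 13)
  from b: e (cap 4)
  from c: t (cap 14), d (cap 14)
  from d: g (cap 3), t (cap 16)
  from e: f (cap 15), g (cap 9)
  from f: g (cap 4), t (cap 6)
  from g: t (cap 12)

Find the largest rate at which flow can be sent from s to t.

11

Augment s→d→t: bottleneck 4, flow now 4.
Augment s→e→f→t: bottleneck 3, flow now 7.
Augment s→b→e→f→t: bottleneck 3, flow now 10.
Augment s→b→e→g→t: bottleneck 1, flow now 11.
No augmenting path remains; maximum flow = 11.
In the residual graph, reachable from s: {s, b}.
Min-cut edges: s→d (4), s→e (3), b→e (4); capacity 4 + 3 + 4 = 11.
This cut is saturated, so no flow can exceed 11.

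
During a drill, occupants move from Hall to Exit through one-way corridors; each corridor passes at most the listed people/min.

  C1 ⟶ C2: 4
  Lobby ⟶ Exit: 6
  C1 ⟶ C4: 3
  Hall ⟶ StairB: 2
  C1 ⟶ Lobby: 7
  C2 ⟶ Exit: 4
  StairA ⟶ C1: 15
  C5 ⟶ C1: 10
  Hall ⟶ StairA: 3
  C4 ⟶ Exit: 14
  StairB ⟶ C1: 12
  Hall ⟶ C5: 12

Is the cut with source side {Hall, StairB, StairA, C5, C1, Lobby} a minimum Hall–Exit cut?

Yes — it is a minimum cut (capacity 13).

Given cut capacity: 4 + 3 + 6 = 13.
Augment Hall→StairB→C1→C2→Exit: bottleneck 2, flow now 2.
Augment Hall→StairA→C1→C2→Exit: bottleneck 2, flow now 4.
Augment Hall→StairA→C1→C4→Exit: bottleneck 1, flow now 5.
Augment Hall→C5→C1→C4→Exit: bottleneck 2, flow now 7.
Augment Hall→C5→C1→Lobby→Exit: bottleneck 6, flow now 13.
No augmenting path remains; maximum flow = 13.
Cut capacity 13 equals the max flow, so it is a minimum cut.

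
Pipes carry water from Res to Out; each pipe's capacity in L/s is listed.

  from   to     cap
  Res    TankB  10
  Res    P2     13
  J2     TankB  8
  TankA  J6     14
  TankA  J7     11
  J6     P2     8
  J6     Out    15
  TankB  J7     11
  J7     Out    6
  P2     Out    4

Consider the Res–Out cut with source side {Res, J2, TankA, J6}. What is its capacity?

65

Edges leaving {Res, J2, TankA, J6}: Res→TankB (10), Res→P2 (13), J2→TankB (8), TankA→J7 (11), J6→P2 (8), J6→Out (15).
Cut capacity = 10 + 13 + 8 + 11 + 8 + 15 = 65.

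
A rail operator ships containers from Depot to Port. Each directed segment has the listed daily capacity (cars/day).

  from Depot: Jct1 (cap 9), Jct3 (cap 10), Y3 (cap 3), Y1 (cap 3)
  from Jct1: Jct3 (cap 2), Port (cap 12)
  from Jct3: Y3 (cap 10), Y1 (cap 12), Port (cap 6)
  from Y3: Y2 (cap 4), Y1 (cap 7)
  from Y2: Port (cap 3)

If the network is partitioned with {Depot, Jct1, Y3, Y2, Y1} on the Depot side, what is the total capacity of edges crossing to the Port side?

27

Edges leaving {Depot, Jct1, Y3, Y2, Y1}: Depot→Jct3 (10), Jct1→Jct3 (2), Jct1→Port (12), Y2→Port (3).
Cut capacity = 10 + 2 + 12 + 3 = 27.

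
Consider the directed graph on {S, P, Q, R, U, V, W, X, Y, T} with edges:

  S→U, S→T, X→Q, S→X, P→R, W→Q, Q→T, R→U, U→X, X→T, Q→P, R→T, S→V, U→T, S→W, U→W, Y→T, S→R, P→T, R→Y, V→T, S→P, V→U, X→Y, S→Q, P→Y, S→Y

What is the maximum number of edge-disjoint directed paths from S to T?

Assign every edge capacity 1; by Menger, the answer equals the max flow.
Path S→T (+1); total 1.
Path S→P→T (+1); total 2.
Path S→Q→T (+1); total 3.
Path S→R→T (+1); total 4.
Path S→U→T (+1); total 5.
Path S→V→T (+1); total 6.
Path S→X→T (+1); total 7.
Path S→Y→T (+1); total 8.
No residual S→T path; max flow = 8.
Certifying cut of size 8: {P→T, Q→T, R→T, S→T, S→V, U→T, X→T, Y→T}.

8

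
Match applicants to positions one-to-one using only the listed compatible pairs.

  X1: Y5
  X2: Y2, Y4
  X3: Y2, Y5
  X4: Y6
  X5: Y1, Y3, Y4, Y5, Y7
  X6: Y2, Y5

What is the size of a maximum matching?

Unit-capacity flow: source→left, listed edges, right→sink; max matching = max flow.
Augmenting path X1→Y5 (+1); matched 1.
Augmenting path X2→Y2 (+1); matched 2.
Augmenting path X4→Y6 (+1); matched 3.
Augmenting path X5→Y1 (+1); matched 4.
Augmenting path X3→Y2→X2→Y4 (+1); matched 5.
No augmenting path remains; maximum matching = 5.
König certificate: {X2, X4, X5, Y2, Y5} is a vertex cover of size 5 (every listed pair touches it), so no matching can be larger.

5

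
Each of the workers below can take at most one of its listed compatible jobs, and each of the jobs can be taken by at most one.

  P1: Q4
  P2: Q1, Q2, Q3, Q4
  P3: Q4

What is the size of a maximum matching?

Unit-capacity flow: source→left, listed edges, right→sink; max matching = max flow.
Augmenting path P1→Q4 (+1); matched 1.
Augmenting path P2→Q1 (+1); matched 2.
No augmenting path remains; maximum matching = 2.
König certificate: {P2, Q4} is a vertex cover of size 2 (every listed pair touches it), so no matching can be larger.

2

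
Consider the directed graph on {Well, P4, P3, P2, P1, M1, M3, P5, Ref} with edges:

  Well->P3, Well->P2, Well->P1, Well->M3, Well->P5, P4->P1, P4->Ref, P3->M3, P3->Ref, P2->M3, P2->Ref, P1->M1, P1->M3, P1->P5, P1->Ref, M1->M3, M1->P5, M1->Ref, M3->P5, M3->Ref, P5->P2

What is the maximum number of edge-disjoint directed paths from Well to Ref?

4

Assign every edge capacity 1; by Menger, the answer equals the max flow.
Path Well→P3→Ref (+1); total 1.
Path Well→P2→Ref (+1); total 2.
Path Well→P1→Ref (+1); total 3.
Path Well→M3→Ref (+1); total 4.
No residual Well→Ref path; max flow = 4.
Certifying cut of size 4: {M3→Ref, P2→Ref, Well→P1, Well→P3}.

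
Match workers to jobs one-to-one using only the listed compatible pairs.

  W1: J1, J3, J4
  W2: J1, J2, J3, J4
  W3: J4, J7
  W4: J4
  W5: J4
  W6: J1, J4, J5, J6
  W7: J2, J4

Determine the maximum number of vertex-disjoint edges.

6

Unit-capacity flow: source→left, listed edges, right→sink; max matching = max flow.
Augmenting path W1→J1 (+1); matched 1.
Augmenting path W2→J2 (+1); matched 2.
Augmenting path W3→J4 (+1); matched 3.
Augmenting path W6→J5 (+1); matched 4.
Augmenting path W4→J4→W3→J7 (+1); matched 5.
Augmenting path W7→J2→W2→J3 (+1); matched 6.
No augmenting path remains; maximum matching = 6.
König certificate: {W1, W2, W3, W6, W7, J4} is a vertex cover of size 6 (every listed pair touches it), so no matching can be larger.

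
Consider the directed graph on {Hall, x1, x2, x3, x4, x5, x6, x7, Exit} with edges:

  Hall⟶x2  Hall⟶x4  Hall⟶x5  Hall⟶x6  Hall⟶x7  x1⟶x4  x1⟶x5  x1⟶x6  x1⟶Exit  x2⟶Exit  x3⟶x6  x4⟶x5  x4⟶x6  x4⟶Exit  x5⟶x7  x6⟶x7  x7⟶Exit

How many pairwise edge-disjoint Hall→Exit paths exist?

Assign every edge capacity 1; by Menger, the answer equals the max flow.
Path Hall→x2→Exit (+1); total 1.
Path Hall→x4→Exit (+1); total 2.
Path Hall→x7→Exit (+1); total 3.
No residual Hall→Exit path; max flow = 3.
Certifying cut of size 3: {Hall→x2, Hall→x4, x7→Exit}.

3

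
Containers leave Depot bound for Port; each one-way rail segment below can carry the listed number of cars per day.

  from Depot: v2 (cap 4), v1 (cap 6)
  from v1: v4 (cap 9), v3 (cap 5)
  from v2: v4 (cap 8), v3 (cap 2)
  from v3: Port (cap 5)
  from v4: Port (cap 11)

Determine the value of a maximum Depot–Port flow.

Augment Depot→v1→v3→Port: bottleneck 5, flow now 5.
Augment Depot→v1→v4→Port: bottleneck 1, flow now 6.
Augment Depot→v2→v4→Port: bottleneck 4, flow now 10.
No augmenting path remains; maximum flow = 10.
In the residual graph, reachable from Depot: {Depot}.
Min-cut edges: Depot→v1 (6), Depot→v2 (4); capacity 6 + 4 = 10.
This cut is saturated, so no flow can exceed 10.

10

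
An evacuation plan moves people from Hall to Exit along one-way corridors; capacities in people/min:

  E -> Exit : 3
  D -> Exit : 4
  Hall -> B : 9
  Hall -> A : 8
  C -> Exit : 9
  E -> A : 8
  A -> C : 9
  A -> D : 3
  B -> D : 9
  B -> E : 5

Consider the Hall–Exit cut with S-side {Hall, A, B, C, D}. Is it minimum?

No — its capacity is 18, but the minimum cut has capacity 16.

Given cut capacity: 5 + 9 + 4 = 18.
Augment Hall→A→C→Exit: bottleneck 8, flow now 8.
Augment Hall→B→D→Exit: bottleneck 4, flow now 12.
Augment Hall→B→E→Exit: bottleneck 3, flow now 15.
Augment Hall→B→E→A→C→Exit: bottleneck 1, flow now 16.
No augmenting path remains; maximum flow = 16.
In the residual graph, reachable from Hall: {Hall, A, B, D, E}.
Min-cut edges: A→C (9), D→Exit (4), E→Exit (3); capacity 9 + 4 + 3 = 16.
Cut capacity 18 exceeds the max flow 16, so it is not minimum.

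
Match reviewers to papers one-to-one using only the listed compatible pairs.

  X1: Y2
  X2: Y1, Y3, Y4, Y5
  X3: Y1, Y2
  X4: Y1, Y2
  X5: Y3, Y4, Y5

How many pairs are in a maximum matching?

Unit-capacity flow: source→left, listed edges, right→sink; max matching = max flow.
Augmenting path X1→Y2 (+1); matched 1.
Augmenting path X2→Y1 (+1); matched 2.
Augmenting path X5→Y3 (+1); matched 3.
Augmenting path X3→Y1→X2→Y4 (+1); matched 4.
No augmenting path remains; maximum matching = 4.
König certificate: {X2, X5, Y1, Y2} is a vertex cover of size 4 (every listed pair touches it), so no matching can be larger.

4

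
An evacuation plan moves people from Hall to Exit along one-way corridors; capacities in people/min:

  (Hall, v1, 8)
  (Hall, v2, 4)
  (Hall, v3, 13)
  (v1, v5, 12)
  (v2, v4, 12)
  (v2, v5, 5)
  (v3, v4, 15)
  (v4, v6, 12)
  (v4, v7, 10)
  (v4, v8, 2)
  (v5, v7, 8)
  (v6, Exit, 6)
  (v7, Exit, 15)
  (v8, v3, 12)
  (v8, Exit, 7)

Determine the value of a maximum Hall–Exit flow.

23

Augment Hall→v1→v5→v7→Exit: bottleneck 8, flow now 8.
Augment Hall→v2→v4→v6→Exit: bottleneck 4, flow now 12.
Augment Hall→v3→v4→v6→Exit: bottleneck 2, flow now 14.
Augment Hall→v3→v4→v7→Exit: bottleneck 7, flow now 21.
Augment Hall→v3→v4→v8→Exit: bottleneck 2, flow now 23.
No augmenting path remains; maximum flow = 23.
In the residual graph, reachable from Hall: {Hall, v1, v2, v3, v4, v5, v6, v7}.
Min-cut edges: v4→v8 (2), v6→Exit (6), v7→Exit (15); capacity 2 + 6 + 15 = 23.
This cut is saturated, so no flow can exceed 23.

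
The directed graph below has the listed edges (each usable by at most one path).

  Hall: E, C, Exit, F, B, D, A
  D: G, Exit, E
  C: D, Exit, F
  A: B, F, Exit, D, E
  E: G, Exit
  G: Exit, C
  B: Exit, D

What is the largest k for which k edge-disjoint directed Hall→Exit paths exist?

Assign every edge capacity 1; by Menger, the answer equals the max flow.
Path Hall→Exit (+1); total 1.
Path Hall→A→Exit (+1); total 2.
Path Hall→B→Exit (+1); total 3.
Path Hall→C→Exit (+1); total 4.
Path Hall→D→Exit (+1); total 5.
Path Hall→E→Exit (+1); total 6.
No residual Hall→Exit path; max flow = 6.
Certifying cut of size 6: {Hall→A, Hall→B, Hall→C, Hall→D, Hall→E, Hall→Exit}.

6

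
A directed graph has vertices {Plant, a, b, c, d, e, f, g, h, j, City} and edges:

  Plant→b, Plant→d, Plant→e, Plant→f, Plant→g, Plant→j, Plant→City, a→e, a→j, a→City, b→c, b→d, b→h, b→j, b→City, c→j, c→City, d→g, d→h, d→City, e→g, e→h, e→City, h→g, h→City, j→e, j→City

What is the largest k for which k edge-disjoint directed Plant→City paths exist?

5

Assign every edge capacity 1; by Menger, the answer equals the max flow.
Path Plant→City (+1); total 1.
Path Plant→b→City (+1); total 2.
Path Plant→d→City (+1); total 3.
Path Plant→e→City (+1); total 4.
Path Plant→j→City (+1); total 5.
No residual Plant→City path; max flow = 5.
Certifying cut of size 5: {Plant→City, Plant→b, Plant→d, Plant→e, Plant→j}.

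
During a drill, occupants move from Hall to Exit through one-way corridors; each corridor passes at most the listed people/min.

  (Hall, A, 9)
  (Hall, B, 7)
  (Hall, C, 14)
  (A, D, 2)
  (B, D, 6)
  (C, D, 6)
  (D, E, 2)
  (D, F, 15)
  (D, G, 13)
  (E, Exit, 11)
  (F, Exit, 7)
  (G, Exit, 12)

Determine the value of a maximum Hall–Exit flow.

Augment Hall→A→D→E→Exit: bottleneck 2, flow now 2.
Augment Hall→B→D→F→Exit: bottleneck 6, flow now 8.
Augment Hall→C→D→F→Exit: bottleneck 1, flow now 9.
Augment Hall→C→D→G→Exit: bottleneck 5, flow now 14.
No augmenting path remains; maximum flow = 14.
In the residual graph, reachable from Hall: {Hall, A, B, C}.
Min-cut edges: A→D (2), B→D (6), C→D (6); capacity 2 + 6 + 6 = 14.
This cut is saturated, so no flow can exceed 14.

14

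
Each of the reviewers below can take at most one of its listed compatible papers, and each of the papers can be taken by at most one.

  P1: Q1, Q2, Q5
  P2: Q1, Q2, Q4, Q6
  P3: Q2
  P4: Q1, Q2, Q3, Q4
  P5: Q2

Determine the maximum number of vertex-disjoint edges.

4

Unit-capacity flow: source→left, listed edges, right→sink; max matching = max flow.
Augmenting path P1→Q1 (+1); matched 1.
Augmenting path P2→Q2 (+1); matched 2.
Augmenting path P4→Q3 (+1); matched 3.
Augmenting path P3→Q2→P2→Q4 (+1); matched 4.
No augmenting path remains; maximum matching = 4.
König certificate: {P1, P2, P4, Q2} is a vertex cover of size 4 (every listed pair touches it), so no matching can be larger.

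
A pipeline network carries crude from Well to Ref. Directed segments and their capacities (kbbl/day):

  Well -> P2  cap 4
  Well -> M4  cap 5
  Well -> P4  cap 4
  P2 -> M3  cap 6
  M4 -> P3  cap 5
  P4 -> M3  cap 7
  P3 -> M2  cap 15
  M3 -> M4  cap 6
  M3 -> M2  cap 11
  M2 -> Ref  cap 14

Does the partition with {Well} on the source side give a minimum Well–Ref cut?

Given cut capacity: 4 + 5 + 4 = 13.
Augment Well→P2→M3→M2→Ref: bottleneck 4, flow now 4.
Augment Well→M4→P3→M2→Ref: bottleneck 5, flow now 9.
Augment Well→P4→M3→M2→Ref: bottleneck 4, flow now 13.
No augmenting path remains; maximum flow = 13.
Cut capacity 13 equals the max flow, so it is a minimum cut.

Yes — it is a minimum cut (capacity 13).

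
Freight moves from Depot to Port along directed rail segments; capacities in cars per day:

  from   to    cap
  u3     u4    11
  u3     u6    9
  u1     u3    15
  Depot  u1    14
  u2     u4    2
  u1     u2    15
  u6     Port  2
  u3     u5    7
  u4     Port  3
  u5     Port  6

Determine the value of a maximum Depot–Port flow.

Augment Depot→u1→u2→u4→Port: bottleneck 2, flow now 2.
Augment Depot→u1→u3→u4→Port: bottleneck 1, flow now 3.
Augment Depot→u1→u3→u5→Port: bottleneck 6, flow now 9.
Augment Depot→u1→u3→u6→Port: bottleneck 2, flow now 11.
No augmenting path remains; maximum flow = 11.
In the residual graph, reachable from Depot: {Depot, u1, u2, u3, u4, u5, u6}.
Min-cut edges: u4→Port (3), u5→Port (6), u6→Port (2); capacity 3 + 6 + 2 = 11.
This cut is saturated, so no flow can exceed 11.

11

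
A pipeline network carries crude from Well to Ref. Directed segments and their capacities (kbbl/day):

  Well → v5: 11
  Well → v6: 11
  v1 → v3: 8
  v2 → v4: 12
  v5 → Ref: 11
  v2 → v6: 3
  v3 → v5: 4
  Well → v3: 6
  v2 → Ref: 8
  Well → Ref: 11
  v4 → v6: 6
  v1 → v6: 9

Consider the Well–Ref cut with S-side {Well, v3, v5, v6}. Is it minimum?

Given cut capacity: 11 + 11 = 22.
Augment Well→Ref: bottleneck 11, flow now 11.
Augment Well→v5→Ref: bottleneck 11, flow now 22.
No augmenting path remains; maximum flow = 22.
Cut capacity 22 equals the max flow, so it is a minimum cut.

Yes — it is a minimum cut (capacity 22).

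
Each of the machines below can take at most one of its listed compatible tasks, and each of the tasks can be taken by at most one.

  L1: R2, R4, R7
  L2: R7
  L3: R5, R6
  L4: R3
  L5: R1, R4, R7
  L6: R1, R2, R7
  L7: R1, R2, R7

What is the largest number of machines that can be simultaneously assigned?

Unit-capacity flow: source→left, listed edges, right→sink; max matching = max flow.
Augmenting path L1→R2 (+1); matched 1.
Augmenting path L2→R7 (+1); matched 2.
Augmenting path L3→R5 (+1); matched 3.
Augmenting path L4→R3 (+1); matched 4.
Augmenting path L5→R1 (+1); matched 5.
Augmenting path L6→R1→L5→R4 (+1); matched 6.
No augmenting path remains; maximum matching = 6.
König certificate: {L3, L4, R1, R2, R4, R7} is a vertex cover of size 6 (every listed pair touches it), so no matching can be larger.

6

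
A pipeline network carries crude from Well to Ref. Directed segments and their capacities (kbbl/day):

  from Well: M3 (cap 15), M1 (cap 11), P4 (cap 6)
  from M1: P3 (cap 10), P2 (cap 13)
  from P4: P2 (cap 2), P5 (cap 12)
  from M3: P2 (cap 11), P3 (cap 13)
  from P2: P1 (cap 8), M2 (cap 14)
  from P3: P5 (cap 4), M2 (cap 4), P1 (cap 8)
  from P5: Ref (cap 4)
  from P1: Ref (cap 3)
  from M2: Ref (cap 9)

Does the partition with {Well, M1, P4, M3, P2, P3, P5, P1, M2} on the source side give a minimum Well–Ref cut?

Yes — it is a minimum cut (capacity 16).

Given cut capacity: 4 + 3 + 9 = 16.
Augment Well→P4→P5→Ref: bottleneck 4, flow now 4.
Augment Well→M1→P2→P1→Ref: bottleneck 3, flow now 7.
Augment Well→M1→P2→M2→Ref: bottleneck 8, flow now 15.
Augment Well→P4→P2→M2→Ref: bottleneck 1, flow now 16.
No augmenting path remains; maximum flow = 16.
Cut capacity 16 equals the max flow, so it is a minimum cut.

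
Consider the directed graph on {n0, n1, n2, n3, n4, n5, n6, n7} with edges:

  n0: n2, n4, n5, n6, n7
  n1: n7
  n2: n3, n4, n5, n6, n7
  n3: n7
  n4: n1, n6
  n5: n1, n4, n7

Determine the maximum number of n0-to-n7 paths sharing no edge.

Assign every edge capacity 1; by Menger, the answer equals the max flow.
Path n0→n7 (+1); total 1.
Path n0→n2→n7 (+1); total 2.
Path n0→n5→n7 (+1); total 3.
Path n0→n4→n1→n7 (+1); total 4.
No residual n0→n7 path; max flow = 4.
Certifying cut of size 4: {n0→n2, n0→n4, n0→n5, n0→n7}.

4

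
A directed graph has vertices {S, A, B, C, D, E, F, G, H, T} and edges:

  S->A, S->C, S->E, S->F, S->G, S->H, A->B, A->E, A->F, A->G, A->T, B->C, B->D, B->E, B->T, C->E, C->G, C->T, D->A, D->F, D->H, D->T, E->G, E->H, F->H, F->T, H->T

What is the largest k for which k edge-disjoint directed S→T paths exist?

Assign every edge capacity 1; by Menger, the answer equals the max flow.
Path S→A→T (+1); total 1.
Path S→C→T (+1); total 2.
Path S→F→T (+1); total 3.
Path S→H→T (+1); total 4.
No residual S→T path; max flow = 4.
Certifying cut of size 4: {H→T, S→A, S→C, S→F}.

4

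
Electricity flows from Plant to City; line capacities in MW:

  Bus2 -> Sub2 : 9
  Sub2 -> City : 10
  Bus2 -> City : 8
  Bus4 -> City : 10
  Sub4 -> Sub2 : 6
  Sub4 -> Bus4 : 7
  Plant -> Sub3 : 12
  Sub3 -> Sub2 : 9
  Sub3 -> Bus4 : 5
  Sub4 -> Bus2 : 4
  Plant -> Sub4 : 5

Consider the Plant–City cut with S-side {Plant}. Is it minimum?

Given cut capacity: 5 + 12 = 17.
Augment Plant→Sub4→Bus2→City: bottleneck 4, flow now 4.
Augment Plant→Sub4→Sub2→City: bottleneck 1, flow now 5.
Augment Plant→Sub3→Sub2→City: bottleneck 9, flow now 14.
Augment Plant→Sub3→Bus4→City: bottleneck 3, flow now 17.
No augmenting path remains; maximum flow = 17.
Cut capacity 17 equals the max flow, so it is a minimum cut.

Yes — it is a minimum cut (capacity 17).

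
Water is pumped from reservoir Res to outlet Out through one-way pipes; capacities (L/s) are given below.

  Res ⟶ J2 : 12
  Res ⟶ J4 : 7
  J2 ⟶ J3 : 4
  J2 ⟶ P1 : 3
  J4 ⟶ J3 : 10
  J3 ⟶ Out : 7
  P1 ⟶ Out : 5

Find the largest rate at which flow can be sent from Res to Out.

10

Augment Res→J2→J3→Out: bottleneck 4, flow now 4.
Augment Res→J2→P1→Out: bottleneck 3, flow now 7.
Augment Res→J4→J3→Out: bottleneck 3, flow now 10.
No augmenting path remains; maximum flow = 10.
In the residual graph, reachable from Res: {Res, J2, J4, J3}.
Min-cut edges: J2→P1 (3), J3→Out (7); capacity 3 + 7 = 10.
This cut is saturated, so no flow can exceed 10.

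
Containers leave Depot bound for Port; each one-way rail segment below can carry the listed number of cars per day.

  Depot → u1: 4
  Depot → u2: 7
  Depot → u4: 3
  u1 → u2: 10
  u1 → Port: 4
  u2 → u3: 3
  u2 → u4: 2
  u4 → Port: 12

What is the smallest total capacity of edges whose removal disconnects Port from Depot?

9

Augment Depot→u1→Port: bottleneck 4, flow now 4.
Augment Depot→u4→Port: bottleneck 3, flow now 7.
Augment Depot→u2→u4→Port: bottleneck 2, flow now 9.
No augmenting path remains; maximum flow = 9.
By max-flow min-cut, the minimum cut capacity equals the max flow.
In the residual graph, reachable from Depot: {Depot, u2, u3}.
Min-cut edges: Depot→u1 (4), Depot→u4 (3), u2→u4 (2); capacity 4 + 3 + 2 = 9.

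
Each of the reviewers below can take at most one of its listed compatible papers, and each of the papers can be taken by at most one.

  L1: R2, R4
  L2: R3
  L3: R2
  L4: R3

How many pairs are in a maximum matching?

3

Unit-capacity flow: source→left, listed edges, right→sink; max matching = max flow.
Augmenting path L1→R2 (+1); matched 1.
Augmenting path L2→R3 (+1); matched 2.
Augmenting path L3→R2→L1→R4 (+1); matched 3.
No augmenting path remains; maximum matching = 3.
König certificate: {L1, L3, R3} is a vertex cover of size 3 (every listed pair touches it), so no matching can be larger.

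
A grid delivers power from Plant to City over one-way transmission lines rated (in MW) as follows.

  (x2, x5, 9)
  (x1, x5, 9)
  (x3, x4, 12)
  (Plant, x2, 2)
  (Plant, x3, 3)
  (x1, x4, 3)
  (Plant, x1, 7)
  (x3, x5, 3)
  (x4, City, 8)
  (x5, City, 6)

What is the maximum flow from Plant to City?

12

Augment Plant→x1→x4→City: bottleneck 3, flow now 3.
Augment Plant→x1→x5→City: bottleneck 4, flow now 7.
Augment Plant→x2→x5→City: bottleneck 2, flow now 9.
Augment Plant→x3→x4→City: bottleneck 3, flow now 12.
No augmenting path remains; maximum flow = 12.
In the residual graph, reachable from Plant: {Plant}.
Min-cut edges: Plant→x1 (7), Plant→x2 (2), Plant→x3 (3); capacity 7 + 2 + 3 = 12.
This cut is saturated, so no flow can exceed 12.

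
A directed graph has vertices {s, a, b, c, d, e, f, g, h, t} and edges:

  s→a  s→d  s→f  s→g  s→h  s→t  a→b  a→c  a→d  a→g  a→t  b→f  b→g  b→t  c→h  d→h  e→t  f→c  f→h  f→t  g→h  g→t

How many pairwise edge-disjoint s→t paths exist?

Assign every edge capacity 1; by Menger, the answer equals the max flow.
Path s→t (+1); total 1.
Path s→a→t (+1); total 2.
Path s→f→t (+1); total 3.
Path s→g→t (+1); total 4.
No residual s→t path; max flow = 4.
Certifying cut of size 4: {s→a, s→f, s→g, s→t}.

4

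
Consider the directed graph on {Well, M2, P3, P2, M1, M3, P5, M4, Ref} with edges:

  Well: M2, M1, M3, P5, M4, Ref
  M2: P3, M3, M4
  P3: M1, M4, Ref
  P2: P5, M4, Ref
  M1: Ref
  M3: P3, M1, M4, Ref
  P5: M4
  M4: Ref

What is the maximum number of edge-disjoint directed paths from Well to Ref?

Assign every edge capacity 1; by Menger, the answer equals the max flow.
Path Well→Ref (+1); total 1.
Path Well→M1→Ref (+1); total 2.
Path Well→M3→Ref (+1); total 3.
Path Well→M4→Ref (+1); total 4.
Path Well→M2→P3→Ref (+1); total 5.
No residual Well→Ref path; max flow = 5.
Certifying cut of size 5: {M4→Ref, Well→M1, Well→M2, Well→M3, Well→Ref}.

5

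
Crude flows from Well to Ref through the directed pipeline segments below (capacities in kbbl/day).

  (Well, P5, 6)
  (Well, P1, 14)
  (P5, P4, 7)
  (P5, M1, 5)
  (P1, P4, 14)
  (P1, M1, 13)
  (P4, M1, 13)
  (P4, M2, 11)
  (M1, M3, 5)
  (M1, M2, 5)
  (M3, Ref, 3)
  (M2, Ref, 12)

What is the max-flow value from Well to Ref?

15

Augment Well→P5→P4→M2→Ref: bottleneck 6, flow now 6.
Augment Well→P1→P4→M2→Ref: bottleneck 5, flow now 11.
Augment Well→P1→M1→M3→Ref: bottleneck 3, flow now 14.
Augment Well→P1→M1→M2→Ref: bottleneck 1, flow now 15.
No augmenting path remains; maximum flow = 15.
In the residual graph, reachable from Well: {Well, P5, P1, P4, M1, M3, M2}.
Min-cut edges: M3→Ref (3), M2→Ref (12); capacity 3 + 12 = 15.
This cut is saturated, so no flow can exceed 15.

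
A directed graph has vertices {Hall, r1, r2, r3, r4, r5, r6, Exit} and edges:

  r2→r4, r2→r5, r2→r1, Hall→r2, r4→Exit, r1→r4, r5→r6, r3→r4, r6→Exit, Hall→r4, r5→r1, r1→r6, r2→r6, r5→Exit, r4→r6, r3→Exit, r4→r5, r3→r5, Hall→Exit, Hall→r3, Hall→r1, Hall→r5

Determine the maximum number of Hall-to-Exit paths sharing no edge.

Assign every edge capacity 1; by Menger, the answer equals the max flow.
Path Hall→Exit (+1); total 1.
Path Hall→r3→Exit (+1); total 2.
Path Hall→r4→Exit (+1); total 3.
Path Hall→r5→Exit (+1); total 4.
Path Hall→r1→r6→Exit (+1); total 5.
No residual Hall→Exit path; max flow = 5.
Certifying cut of size 5: {Hall→Exit, Hall→r3, r4→Exit, r5→Exit, r6→Exit}.

5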